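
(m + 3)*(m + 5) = m^2 + 8*m + 15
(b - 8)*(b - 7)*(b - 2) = b^3 - 17*b^2 + 86*b - 112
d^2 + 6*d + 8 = (d + 2)*(d + 4)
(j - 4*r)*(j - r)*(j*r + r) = j^3*r - 5*j^2*r^2 + j^2*r + 4*j*r^3 - 5*j*r^2 + 4*r^3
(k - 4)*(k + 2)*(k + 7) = k^3 + 5*k^2 - 22*k - 56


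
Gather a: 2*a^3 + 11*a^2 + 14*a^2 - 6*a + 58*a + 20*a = 2*a^3 + 25*a^2 + 72*a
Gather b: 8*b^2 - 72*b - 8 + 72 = 8*b^2 - 72*b + 64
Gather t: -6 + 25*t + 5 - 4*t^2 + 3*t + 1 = -4*t^2 + 28*t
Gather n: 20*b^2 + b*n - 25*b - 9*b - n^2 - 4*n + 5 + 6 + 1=20*b^2 - 34*b - n^2 + n*(b - 4) + 12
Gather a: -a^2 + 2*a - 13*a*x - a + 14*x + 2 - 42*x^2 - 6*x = -a^2 + a*(1 - 13*x) - 42*x^2 + 8*x + 2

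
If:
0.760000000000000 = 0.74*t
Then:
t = 1.03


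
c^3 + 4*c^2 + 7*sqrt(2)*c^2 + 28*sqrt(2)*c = c*(c + 4)*(c + 7*sqrt(2))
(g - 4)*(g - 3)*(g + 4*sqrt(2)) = g^3 - 7*g^2 + 4*sqrt(2)*g^2 - 28*sqrt(2)*g + 12*g + 48*sqrt(2)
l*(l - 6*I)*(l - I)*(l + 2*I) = l^4 - 5*I*l^3 + 8*l^2 - 12*I*l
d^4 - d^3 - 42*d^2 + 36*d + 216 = (d - 6)*(d - 3)*(d + 2)*(d + 6)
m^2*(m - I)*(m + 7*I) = m^4 + 6*I*m^3 + 7*m^2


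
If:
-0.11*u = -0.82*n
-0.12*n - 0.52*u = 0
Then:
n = 0.00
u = 0.00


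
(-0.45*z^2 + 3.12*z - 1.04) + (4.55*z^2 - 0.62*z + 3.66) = 4.1*z^2 + 2.5*z + 2.62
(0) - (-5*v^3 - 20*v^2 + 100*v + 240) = 5*v^3 + 20*v^2 - 100*v - 240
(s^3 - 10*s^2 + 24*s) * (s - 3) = s^4 - 13*s^3 + 54*s^2 - 72*s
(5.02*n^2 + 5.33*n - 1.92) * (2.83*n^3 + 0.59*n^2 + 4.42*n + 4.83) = 14.2066*n^5 + 18.0457*n^4 + 19.8995*n^3 + 46.6724*n^2 + 17.2575*n - 9.2736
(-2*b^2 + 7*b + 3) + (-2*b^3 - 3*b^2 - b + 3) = -2*b^3 - 5*b^2 + 6*b + 6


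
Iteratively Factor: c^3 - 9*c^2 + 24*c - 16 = (c - 4)*(c^2 - 5*c + 4) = (c - 4)^2*(c - 1)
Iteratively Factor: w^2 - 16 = (w - 4)*(w + 4)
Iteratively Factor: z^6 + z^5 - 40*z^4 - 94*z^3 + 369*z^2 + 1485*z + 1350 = (z + 2)*(z^5 - z^4 - 38*z^3 - 18*z^2 + 405*z + 675) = (z - 5)*(z + 2)*(z^4 + 4*z^3 - 18*z^2 - 108*z - 135) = (z - 5)*(z + 2)*(z + 3)*(z^3 + z^2 - 21*z - 45) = (z - 5)*(z + 2)*(z + 3)^2*(z^2 - 2*z - 15) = (z - 5)^2*(z + 2)*(z + 3)^2*(z + 3)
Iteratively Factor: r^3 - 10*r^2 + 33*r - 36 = (r - 4)*(r^2 - 6*r + 9) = (r - 4)*(r - 3)*(r - 3)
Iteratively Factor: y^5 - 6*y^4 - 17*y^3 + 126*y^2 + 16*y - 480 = (y + 4)*(y^4 - 10*y^3 + 23*y^2 + 34*y - 120) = (y - 3)*(y + 4)*(y^3 - 7*y^2 + 2*y + 40) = (y - 5)*(y - 3)*(y + 4)*(y^2 - 2*y - 8) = (y - 5)*(y - 4)*(y - 3)*(y + 4)*(y + 2)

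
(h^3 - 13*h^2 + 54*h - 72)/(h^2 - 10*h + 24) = h - 3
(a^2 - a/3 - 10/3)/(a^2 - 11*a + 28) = (3*a^2 - a - 10)/(3*(a^2 - 11*a + 28))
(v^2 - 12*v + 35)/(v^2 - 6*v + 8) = (v^2 - 12*v + 35)/(v^2 - 6*v + 8)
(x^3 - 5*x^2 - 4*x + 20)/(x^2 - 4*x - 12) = (x^2 - 7*x + 10)/(x - 6)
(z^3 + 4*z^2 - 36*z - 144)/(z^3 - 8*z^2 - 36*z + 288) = (z + 4)/(z - 8)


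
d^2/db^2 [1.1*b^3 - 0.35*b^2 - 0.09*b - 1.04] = 6.6*b - 0.7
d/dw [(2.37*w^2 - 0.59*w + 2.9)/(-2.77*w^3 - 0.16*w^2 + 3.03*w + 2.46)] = (6.5649*w^4 - 3.2686*w^3 + 31.1857*w^2 + 12.5884*w - 10.2384)/(7.6729*w^6 + 0.8864*w^5 - 16.7606*w^4 - 14.598*w^3 + 8.3937*w^2 + 14.9076*w + 6.0516)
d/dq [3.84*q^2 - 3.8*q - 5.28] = 7.68*q - 3.8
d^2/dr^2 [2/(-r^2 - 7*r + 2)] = 4*(r^2 + 7*r - (2*r + 7)^2 - 2)/(r^2 + 7*r - 2)^3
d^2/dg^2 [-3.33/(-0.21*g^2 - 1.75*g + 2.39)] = (-0.293706*g^2 - 2.44755*g + 3.33*(0.42*g + 1.75)*(0.84*g + 3.5) + 3.342654)/(0.21*g^2 + 1.75*g - 2.39)^3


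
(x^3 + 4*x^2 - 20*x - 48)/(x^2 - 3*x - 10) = (x^2 + 2*x - 24)/(x - 5)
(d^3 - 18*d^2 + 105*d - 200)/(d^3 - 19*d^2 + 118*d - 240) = (d - 5)/(d - 6)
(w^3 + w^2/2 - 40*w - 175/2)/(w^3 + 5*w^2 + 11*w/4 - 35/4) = 2*(w^2 - 2*w - 35)/(2*w^2 + 5*w - 7)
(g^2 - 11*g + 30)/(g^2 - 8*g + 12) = (g - 5)/(g - 2)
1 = 1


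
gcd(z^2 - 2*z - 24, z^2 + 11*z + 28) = z + 4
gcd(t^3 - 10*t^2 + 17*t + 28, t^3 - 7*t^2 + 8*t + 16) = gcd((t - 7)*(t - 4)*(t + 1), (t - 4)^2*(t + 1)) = t^2 - 3*t - 4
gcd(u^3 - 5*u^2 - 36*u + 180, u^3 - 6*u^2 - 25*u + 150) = u^2 - 11*u + 30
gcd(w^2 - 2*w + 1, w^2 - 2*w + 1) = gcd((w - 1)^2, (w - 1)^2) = w^2 - 2*w + 1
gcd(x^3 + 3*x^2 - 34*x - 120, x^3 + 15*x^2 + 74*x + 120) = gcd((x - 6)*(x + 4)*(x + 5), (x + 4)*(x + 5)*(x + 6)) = x^2 + 9*x + 20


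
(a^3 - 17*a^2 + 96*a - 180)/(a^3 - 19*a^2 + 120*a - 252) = (a - 5)/(a - 7)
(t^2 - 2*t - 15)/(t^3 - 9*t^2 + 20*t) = (t + 3)/(t*(t - 4))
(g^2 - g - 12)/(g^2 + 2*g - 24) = (g + 3)/(g + 6)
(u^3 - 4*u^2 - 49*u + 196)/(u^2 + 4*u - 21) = (u^2 - 11*u + 28)/(u - 3)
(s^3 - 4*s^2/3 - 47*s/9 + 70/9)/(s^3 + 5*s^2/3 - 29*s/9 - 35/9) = (s - 2)/(s + 1)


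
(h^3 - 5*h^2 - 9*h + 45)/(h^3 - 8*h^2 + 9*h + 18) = (h^2 - 2*h - 15)/(h^2 - 5*h - 6)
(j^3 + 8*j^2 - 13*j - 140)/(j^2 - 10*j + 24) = (j^2 + 12*j + 35)/(j - 6)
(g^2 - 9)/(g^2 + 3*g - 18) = (g + 3)/(g + 6)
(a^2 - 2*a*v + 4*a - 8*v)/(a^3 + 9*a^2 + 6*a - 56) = (a - 2*v)/(a^2 + 5*a - 14)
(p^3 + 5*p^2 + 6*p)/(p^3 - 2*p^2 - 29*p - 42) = p/(p - 7)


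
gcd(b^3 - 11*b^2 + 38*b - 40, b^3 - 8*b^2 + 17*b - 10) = b^2 - 7*b + 10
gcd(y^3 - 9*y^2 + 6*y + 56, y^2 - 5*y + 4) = y - 4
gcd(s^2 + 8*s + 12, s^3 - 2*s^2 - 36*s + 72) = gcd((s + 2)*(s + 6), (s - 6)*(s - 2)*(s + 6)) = s + 6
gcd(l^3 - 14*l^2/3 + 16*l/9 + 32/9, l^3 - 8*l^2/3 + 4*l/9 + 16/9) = l^2 - 2*l/3 - 8/9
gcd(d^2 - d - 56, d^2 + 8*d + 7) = d + 7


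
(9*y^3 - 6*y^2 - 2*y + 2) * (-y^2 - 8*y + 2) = -9*y^5 - 66*y^4 + 68*y^3 + 2*y^2 - 20*y + 4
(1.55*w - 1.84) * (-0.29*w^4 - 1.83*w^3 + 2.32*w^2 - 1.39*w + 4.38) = -0.4495*w^5 - 2.3029*w^4 + 6.9632*w^3 - 6.4233*w^2 + 9.3466*w - 8.0592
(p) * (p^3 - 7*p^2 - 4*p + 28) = p^4 - 7*p^3 - 4*p^2 + 28*p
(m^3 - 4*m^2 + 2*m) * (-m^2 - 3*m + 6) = -m^5 + m^4 + 16*m^3 - 30*m^2 + 12*m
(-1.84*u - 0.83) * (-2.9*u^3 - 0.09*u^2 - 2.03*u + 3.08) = 5.336*u^4 + 2.5726*u^3 + 3.8099*u^2 - 3.9823*u - 2.5564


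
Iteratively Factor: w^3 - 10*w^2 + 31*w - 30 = (w - 5)*(w^2 - 5*w + 6) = (w - 5)*(w - 3)*(w - 2)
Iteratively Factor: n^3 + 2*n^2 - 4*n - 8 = (n + 2)*(n^2 - 4) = (n + 2)^2*(n - 2)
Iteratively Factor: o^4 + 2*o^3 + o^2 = (o + 1)*(o^3 + o^2) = o*(o + 1)*(o^2 + o) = o^2*(o + 1)*(o + 1)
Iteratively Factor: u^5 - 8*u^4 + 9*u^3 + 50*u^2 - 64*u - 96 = (u - 3)*(u^4 - 5*u^3 - 6*u^2 + 32*u + 32) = (u - 4)*(u - 3)*(u^3 - u^2 - 10*u - 8) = (u - 4)^2*(u - 3)*(u^2 + 3*u + 2) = (u - 4)^2*(u - 3)*(u + 2)*(u + 1)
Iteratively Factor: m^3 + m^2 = (m)*(m^2 + m) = m*(m + 1)*(m)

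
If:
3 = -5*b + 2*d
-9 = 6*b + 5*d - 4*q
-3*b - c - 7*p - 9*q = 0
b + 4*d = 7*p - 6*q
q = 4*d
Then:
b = -15/43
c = -1668/43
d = 27/43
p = 741/301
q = 108/43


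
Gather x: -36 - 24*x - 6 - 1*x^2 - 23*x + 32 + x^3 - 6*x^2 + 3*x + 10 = x^3 - 7*x^2 - 44*x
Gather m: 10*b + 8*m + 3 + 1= 10*b + 8*m + 4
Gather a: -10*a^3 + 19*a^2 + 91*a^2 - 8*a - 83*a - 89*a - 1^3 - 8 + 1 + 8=-10*a^3 + 110*a^2 - 180*a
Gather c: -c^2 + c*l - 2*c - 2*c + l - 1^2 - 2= -c^2 + c*(l - 4) + l - 3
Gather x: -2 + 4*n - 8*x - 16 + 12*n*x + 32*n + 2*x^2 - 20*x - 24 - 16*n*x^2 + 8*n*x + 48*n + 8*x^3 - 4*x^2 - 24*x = 84*n + 8*x^3 + x^2*(-16*n - 2) + x*(20*n - 52) - 42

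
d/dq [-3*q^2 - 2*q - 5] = -6*q - 2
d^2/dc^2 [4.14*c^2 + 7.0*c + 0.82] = 8.28000000000000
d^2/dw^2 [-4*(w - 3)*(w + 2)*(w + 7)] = -24*w - 48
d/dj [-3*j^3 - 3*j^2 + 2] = 3*j*(-3*j - 2)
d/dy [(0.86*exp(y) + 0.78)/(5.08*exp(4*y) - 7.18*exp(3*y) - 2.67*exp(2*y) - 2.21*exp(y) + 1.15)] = (-13.1064*exp(4*y) - 3.5*exp(3*y) + 19.0974*exp(2*y) + 4.1652*exp(y) + 2.7128)*exp(y)/(25.8064*exp(8*y) - 72.9488*exp(7*y) + 24.4252*exp(6*y) + 15.8876*exp(5*y) + 50.5485*exp(4*y) - 4.7126*exp(3*y) - 1.2569*exp(2*y) - 5.083*exp(y) + 1.3225)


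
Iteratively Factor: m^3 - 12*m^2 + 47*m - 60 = (m - 4)*(m^2 - 8*m + 15) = (m - 4)*(m - 3)*(m - 5)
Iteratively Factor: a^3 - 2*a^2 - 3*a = (a)*(a^2 - 2*a - 3) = a*(a + 1)*(a - 3)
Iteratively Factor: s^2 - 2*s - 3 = (s - 3)*(s + 1)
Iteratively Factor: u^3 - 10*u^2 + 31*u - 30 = (u - 3)*(u^2 - 7*u + 10) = (u - 5)*(u - 3)*(u - 2)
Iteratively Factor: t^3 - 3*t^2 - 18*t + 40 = (t - 2)*(t^2 - t - 20) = (t - 2)*(t + 4)*(t - 5)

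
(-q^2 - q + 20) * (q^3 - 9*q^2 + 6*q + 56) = -q^5 + 8*q^4 + 23*q^3 - 242*q^2 + 64*q + 1120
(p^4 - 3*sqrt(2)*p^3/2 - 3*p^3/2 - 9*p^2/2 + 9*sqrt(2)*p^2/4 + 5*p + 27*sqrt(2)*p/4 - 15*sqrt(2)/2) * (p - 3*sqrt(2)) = p^5 - 9*sqrt(2)*p^4/2 - 3*p^4/2 + 9*p^3/2 + 27*sqrt(2)*p^3/4 - 17*p^2/2 + 81*sqrt(2)*p^2/4 - 81*p/2 - 45*sqrt(2)*p/2 + 45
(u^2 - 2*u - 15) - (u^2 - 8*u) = 6*u - 15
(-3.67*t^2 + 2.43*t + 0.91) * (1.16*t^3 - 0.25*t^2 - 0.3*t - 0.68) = -4.2572*t^5 + 3.7363*t^4 + 1.5491*t^3 + 1.5391*t^2 - 1.9254*t - 0.6188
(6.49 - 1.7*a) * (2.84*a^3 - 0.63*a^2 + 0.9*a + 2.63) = -4.828*a^4 + 19.5026*a^3 - 5.6187*a^2 + 1.37*a + 17.0687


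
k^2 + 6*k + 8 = (k + 2)*(k + 4)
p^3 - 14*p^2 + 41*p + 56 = (p - 8)*(p - 7)*(p + 1)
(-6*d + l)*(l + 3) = -6*d*l - 18*d + l^2 + 3*l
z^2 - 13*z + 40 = (z - 8)*(z - 5)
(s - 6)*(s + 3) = s^2 - 3*s - 18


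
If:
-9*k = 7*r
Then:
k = -7*r/9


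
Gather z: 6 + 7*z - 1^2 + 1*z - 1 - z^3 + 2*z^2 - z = -z^3 + 2*z^2 + 7*z + 4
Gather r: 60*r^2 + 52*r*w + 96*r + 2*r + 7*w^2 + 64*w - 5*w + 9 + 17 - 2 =60*r^2 + r*(52*w + 98) + 7*w^2 + 59*w + 24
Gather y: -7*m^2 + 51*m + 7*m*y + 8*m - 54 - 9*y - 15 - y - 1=-7*m^2 + 59*m + y*(7*m - 10) - 70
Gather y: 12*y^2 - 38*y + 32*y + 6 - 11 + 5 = 12*y^2 - 6*y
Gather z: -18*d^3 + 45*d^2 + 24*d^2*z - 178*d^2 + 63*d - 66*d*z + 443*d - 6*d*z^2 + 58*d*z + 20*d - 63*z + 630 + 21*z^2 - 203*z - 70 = -18*d^3 - 133*d^2 + 526*d + z^2*(21 - 6*d) + z*(24*d^2 - 8*d - 266) + 560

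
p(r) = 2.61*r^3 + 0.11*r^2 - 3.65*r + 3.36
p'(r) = 7.83*r^2 + 0.22*r - 3.65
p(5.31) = 377.85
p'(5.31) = 218.29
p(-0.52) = 4.92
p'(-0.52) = -1.65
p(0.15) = 2.82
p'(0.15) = -3.44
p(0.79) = 1.83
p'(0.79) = 1.41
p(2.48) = 34.79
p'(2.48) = 45.05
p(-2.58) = -31.31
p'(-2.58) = 47.90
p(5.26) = 367.04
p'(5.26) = 214.14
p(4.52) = 230.13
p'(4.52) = 157.31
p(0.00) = 3.36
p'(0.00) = -3.65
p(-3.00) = -55.17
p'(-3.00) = 66.16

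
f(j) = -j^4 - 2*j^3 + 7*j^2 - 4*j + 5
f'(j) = -4*j^3 - 6*j^2 + 14*j - 4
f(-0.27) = 6.62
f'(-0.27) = -8.14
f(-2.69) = 52.98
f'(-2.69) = -7.22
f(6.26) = -1772.02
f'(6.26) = -1132.74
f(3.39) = -138.10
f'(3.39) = -181.33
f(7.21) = -3111.91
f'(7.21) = -1714.19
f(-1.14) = 19.93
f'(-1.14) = -21.83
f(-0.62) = 10.50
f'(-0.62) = -14.03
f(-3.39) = 44.85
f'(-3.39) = 35.42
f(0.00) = 5.00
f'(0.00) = -4.00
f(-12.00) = -16219.00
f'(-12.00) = 5876.00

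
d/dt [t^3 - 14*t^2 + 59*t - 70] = 3*t^2 - 28*t + 59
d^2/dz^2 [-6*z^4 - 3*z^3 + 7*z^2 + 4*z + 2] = -72*z^2 - 18*z + 14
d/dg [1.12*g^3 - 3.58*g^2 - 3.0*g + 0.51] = 3.36*g^2 - 7.16*g - 3.0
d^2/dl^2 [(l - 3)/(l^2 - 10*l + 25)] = 2*(l + 1)/(l^4 - 20*l^3 + 150*l^2 - 500*l + 625)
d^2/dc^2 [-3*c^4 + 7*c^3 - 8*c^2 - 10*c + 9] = -36*c^2 + 42*c - 16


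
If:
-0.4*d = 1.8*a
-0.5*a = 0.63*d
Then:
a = 0.00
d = 0.00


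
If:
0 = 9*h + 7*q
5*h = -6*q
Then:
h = 0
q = 0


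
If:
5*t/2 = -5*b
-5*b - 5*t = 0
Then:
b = 0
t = 0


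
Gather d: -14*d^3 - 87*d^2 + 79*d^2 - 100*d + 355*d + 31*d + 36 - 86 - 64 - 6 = -14*d^3 - 8*d^2 + 286*d - 120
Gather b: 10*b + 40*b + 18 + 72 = 50*b + 90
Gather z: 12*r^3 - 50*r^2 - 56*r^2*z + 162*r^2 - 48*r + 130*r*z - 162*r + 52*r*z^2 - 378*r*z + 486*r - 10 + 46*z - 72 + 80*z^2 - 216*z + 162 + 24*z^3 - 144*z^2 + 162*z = 12*r^3 + 112*r^2 + 276*r + 24*z^3 + z^2*(52*r - 64) + z*(-56*r^2 - 248*r - 8) + 80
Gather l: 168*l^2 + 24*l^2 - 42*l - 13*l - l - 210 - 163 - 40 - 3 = 192*l^2 - 56*l - 416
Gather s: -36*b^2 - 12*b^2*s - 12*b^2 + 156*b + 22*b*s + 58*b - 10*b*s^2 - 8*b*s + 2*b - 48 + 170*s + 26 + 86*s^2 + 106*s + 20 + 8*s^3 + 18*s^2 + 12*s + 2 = -48*b^2 + 216*b + 8*s^3 + s^2*(104 - 10*b) + s*(-12*b^2 + 14*b + 288)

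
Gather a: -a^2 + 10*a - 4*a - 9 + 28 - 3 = -a^2 + 6*a + 16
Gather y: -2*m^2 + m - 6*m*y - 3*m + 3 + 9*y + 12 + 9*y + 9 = -2*m^2 - 2*m + y*(18 - 6*m) + 24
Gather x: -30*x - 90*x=-120*x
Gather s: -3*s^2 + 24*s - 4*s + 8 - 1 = -3*s^2 + 20*s + 7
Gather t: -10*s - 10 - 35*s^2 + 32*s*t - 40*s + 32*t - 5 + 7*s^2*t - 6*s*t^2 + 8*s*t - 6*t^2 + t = -35*s^2 - 50*s + t^2*(-6*s - 6) + t*(7*s^2 + 40*s + 33) - 15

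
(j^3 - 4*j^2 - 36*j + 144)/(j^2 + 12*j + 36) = (j^2 - 10*j + 24)/(j + 6)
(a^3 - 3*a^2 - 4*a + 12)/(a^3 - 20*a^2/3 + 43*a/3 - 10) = 3*(a + 2)/(3*a - 5)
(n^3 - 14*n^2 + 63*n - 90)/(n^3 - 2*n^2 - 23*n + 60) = (n^2 - 11*n + 30)/(n^2 + n - 20)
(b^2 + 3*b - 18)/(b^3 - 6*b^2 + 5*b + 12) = (b + 6)/(b^2 - 3*b - 4)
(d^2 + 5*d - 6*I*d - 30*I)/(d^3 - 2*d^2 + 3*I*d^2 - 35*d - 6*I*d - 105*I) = (d - 6*I)/(d^2 + d*(-7 + 3*I) - 21*I)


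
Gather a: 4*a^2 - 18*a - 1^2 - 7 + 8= 4*a^2 - 18*a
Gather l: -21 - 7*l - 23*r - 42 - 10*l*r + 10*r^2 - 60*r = l*(-10*r - 7) + 10*r^2 - 83*r - 63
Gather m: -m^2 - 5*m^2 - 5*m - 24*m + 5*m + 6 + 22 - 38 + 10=-6*m^2 - 24*m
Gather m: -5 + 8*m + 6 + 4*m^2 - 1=4*m^2 + 8*m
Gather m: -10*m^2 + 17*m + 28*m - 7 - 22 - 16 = -10*m^2 + 45*m - 45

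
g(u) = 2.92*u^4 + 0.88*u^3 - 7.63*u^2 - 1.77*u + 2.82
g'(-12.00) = -19621.53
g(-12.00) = 57953.82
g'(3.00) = 291.57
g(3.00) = 189.12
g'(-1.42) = -8.22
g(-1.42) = -0.70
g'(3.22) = 366.42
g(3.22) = 261.30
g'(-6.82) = -3479.97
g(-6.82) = 5697.99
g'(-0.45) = 4.57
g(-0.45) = 2.11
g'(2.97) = 282.19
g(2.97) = 180.51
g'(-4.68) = -1069.77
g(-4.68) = 1154.55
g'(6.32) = 2955.69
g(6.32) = 4567.57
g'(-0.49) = 4.97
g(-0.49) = 1.92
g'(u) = 11.68*u^3 + 2.64*u^2 - 15.26*u - 1.77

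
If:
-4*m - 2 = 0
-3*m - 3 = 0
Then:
No Solution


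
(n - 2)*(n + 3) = n^2 + n - 6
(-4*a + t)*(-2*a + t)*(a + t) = 8*a^3 + 2*a^2*t - 5*a*t^2 + t^3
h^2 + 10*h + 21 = (h + 3)*(h + 7)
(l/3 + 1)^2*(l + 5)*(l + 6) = l^4/9 + 17*l^3/9 + 35*l^2/3 + 31*l + 30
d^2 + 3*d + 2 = (d + 1)*(d + 2)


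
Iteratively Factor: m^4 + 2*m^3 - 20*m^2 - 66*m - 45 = (m + 1)*(m^3 + m^2 - 21*m - 45) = (m - 5)*(m + 1)*(m^2 + 6*m + 9) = (m - 5)*(m + 1)*(m + 3)*(m + 3)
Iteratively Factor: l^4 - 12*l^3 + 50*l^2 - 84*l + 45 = (l - 1)*(l^3 - 11*l^2 + 39*l - 45) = (l - 3)*(l - 1)*(l^2 - 8*l + 15) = (l - 3)^2*(l - 1)*(l - 5)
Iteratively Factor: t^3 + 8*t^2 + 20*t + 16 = (t + 4)*(t^2 + 4*t + 4) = (t + 2)*(t + 4)*(t + 2)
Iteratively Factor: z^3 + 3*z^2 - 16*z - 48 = (z + 4)*(z^2 - z - 12) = (z + 3)*(z + 4)*(z - 4)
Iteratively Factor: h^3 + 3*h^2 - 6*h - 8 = (h + 4)*(h^2 - h - 2) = (h + 1)*(h + 4)*(h - 2)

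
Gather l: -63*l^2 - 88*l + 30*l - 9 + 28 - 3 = -63*l^2 - 58*l + 16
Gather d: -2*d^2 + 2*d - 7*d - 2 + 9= -2*d^2 - 5*d + 7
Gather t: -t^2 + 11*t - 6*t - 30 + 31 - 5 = -t^2 + 5*t - 4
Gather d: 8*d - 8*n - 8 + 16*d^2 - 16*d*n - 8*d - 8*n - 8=16*d^2 - 16*d*n - 16*n - 16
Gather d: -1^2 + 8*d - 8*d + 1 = 0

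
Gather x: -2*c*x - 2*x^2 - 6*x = -2*x^2 + x*(-2*c - 6)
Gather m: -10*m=-10*m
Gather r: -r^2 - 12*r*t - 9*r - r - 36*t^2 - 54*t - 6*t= -r^2 + r*(-12*t - 10) - 36*t^2 - 60*t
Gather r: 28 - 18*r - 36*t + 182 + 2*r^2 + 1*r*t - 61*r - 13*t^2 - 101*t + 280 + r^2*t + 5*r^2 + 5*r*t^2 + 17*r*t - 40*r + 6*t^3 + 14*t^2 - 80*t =r^2*(t + 7) + r*(5*t^2 + 18*t - 119) + 6*t^3 + t^2 - 217*t + 490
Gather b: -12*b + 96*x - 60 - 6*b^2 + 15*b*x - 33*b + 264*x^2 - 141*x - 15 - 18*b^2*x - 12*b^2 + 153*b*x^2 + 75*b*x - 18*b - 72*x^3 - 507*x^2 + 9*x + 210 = b^2*(-18*x - 18) + b*(153*x^2 + 90*x - 63) - 72*x^3 - 243*x^2 - 36*x + 135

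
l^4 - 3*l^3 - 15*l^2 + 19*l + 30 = (l - 5)*(l - 2)*(l + 1)*(l + 3)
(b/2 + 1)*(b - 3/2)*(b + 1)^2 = b^4/2 + 5*b^3/4 - b^2/2 - 11*b/4 - 3/2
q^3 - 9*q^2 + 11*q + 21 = (q - 7)*(q - 3)*(q + 1)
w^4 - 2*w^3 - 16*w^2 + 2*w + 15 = (w - 5)*(w - 1)*(w + 1)*(w + 3)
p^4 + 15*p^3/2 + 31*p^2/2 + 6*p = p*(p + 1/2)*(p + 3)*(p + 4)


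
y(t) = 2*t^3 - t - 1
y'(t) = 6*t^2 - 1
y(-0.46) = -0.73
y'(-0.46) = 0.27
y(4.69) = 200.63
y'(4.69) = 130.98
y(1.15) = 0.89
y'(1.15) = 6.94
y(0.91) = -0.40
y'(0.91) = 3.97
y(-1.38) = -4.88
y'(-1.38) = 10.43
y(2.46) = 26.31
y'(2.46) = 35.31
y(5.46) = 319.08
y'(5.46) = 177.87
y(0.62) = -1.14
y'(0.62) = 1.31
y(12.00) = 3443.00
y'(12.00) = 863.00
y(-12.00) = -3445.00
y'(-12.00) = 863.00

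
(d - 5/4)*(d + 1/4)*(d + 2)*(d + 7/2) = d^4 + 9*d^3/2 + 19*d^2/16 - 279*d/32 - 35/16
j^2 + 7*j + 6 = (j + 1)*(j + 6)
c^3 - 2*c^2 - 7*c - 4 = (c - 4)*(c + 1)^2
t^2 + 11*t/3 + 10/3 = (t + 5/3)*(t + 2)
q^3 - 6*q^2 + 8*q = q*(q - 4)*(q - 2)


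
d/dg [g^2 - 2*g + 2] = 2*g - 2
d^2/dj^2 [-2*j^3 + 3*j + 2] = -12*j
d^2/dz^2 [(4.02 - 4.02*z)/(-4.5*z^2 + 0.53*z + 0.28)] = ((40.4412 - 108.54*z)*(-4.5*z^2 + 0.53*z + 0.28) - 4.02*(z - 1)*(9.0*z - 0.53)*(18.0*z - 1.06))/(-4.5*z^2 + 0.53*z + 0.28)^3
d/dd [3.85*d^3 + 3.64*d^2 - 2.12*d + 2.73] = 11.55*d^2 + 7.28*d - 2.12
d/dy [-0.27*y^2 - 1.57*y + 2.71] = -0.54*y - 1.57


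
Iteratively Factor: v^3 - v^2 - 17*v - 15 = (v + 1)*(v^2 - 2*v - 15) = (v + 1)*(v + 3)*(v - 5)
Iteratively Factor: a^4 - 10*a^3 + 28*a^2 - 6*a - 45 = (a - 3)*(a^3 - 7*a^2 + 7*a + 15) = (a - 3)*(a + 1)*(a^2 - 8*a + 15) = (a - 3)^2*(a + 1)*(a - 5)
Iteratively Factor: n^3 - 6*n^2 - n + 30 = (n + 2)*(n^2 - 8*n + 15) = (n - 5)*(n + 2)*(n - 3)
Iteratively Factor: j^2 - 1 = (j + 1)*(j - 1)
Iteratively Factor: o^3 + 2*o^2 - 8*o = (o - 2)*(o^2 + 4*o) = (o - 2)*(o + 4)*(o)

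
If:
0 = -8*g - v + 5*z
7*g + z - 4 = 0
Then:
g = 4/7 - z/7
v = 43*z/7 - 32/7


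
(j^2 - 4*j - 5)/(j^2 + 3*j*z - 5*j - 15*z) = (j + 1)/(j + 3*z)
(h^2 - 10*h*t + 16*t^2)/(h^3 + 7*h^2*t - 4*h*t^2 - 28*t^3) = (h - 8*t)/(h^2 + 9*h*t + 14*t^2)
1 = 1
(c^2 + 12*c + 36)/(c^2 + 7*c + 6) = (c + 6)/(c + 1)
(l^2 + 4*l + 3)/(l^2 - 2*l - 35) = (l^2 + 4*l + 3)/(l^2 - 2*l - 35)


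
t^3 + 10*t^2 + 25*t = t*(t + 5)^2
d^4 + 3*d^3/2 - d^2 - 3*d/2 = d*(d - 1)*(d + 1)*(d + 3/2)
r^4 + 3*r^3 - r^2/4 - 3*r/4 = r*(r - 1/2)*(r + 1/2)*(r + 3)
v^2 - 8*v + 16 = (v - 4)^2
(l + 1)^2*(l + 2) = l^3 + 4*l^2 + 5*l + 2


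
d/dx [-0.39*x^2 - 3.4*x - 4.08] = -0.78*x - 3.4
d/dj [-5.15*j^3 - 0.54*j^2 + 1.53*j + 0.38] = -15.45*j^2 - 1.08*j + 1.53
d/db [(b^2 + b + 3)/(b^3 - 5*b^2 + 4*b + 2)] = (-b^4 - 2*b^3 + 34*b - 10)/(b^6 - 10*b^5 + 33*b^4 - 36*b^3 - 4*b^2 + 16*b + 4)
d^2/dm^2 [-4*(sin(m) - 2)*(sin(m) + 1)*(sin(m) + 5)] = -25*sin(m) - 9*sin(3*m) - 32*cos(2*m)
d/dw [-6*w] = -6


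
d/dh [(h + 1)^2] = 2*h + 2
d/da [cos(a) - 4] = -sin(a)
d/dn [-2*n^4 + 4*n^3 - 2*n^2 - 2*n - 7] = -8*n^3 + 12*n^2 - 4*n - 2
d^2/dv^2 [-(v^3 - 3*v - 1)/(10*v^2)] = 3*(v + 1)/(5*v^4)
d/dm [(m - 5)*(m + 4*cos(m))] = m + (5 - m)*(4*sin(m) - 1) + 4*cos(m)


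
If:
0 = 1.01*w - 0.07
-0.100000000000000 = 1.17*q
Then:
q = -0.09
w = 0.07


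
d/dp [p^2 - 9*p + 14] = 2*p - 9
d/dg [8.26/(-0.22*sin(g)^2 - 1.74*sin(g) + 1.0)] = (3.6344*sin(g) + 14.3724)*cos(g)/(0.22*sin(g)^2 + 1.74*sin(g) - 1.0)^2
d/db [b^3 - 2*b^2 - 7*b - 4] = 3*b^2 - 4*b - 7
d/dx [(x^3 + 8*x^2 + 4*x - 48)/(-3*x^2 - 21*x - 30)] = (-x^4 - 14*x^3 - 82*x^2 - 256*x - 376)/(3*(x^4 + 14*x^3 + 69*x^2 + 140*x + 100))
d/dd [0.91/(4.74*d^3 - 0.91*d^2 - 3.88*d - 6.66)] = (-12.9402*d^2 + 1.6562*d + 3.5308)/(-4.74*d^3 + 0.91*d^2 + 3.88*d + 6.66)^2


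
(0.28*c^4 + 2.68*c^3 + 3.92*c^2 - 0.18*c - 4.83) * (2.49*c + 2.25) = 0.6972*c^5 + 7.3032*c^4 + 15.7908*c^3 + 8.3718*c^2 - 12.4317*c - 10.8675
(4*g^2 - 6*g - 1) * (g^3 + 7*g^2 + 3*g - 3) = 4*g^5 + 22*g^4 - 31*g^3 - 37*g^2 + 15*g + 3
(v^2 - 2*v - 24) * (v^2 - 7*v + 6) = v^4 - 9*v^3 - 4*v^2 + 156*v - 144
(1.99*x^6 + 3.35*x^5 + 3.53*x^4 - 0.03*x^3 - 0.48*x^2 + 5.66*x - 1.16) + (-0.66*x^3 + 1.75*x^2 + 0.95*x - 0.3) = 1.99*x^6 + 3.35*x^5 + 3.53*x^4 - 0.69*x^3 + 1.27*x^2 + 6.61*x - 1.46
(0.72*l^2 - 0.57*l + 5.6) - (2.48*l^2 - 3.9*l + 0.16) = -1.76*l^2 + 3.33*l + 5.44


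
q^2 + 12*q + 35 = (q + 5)*(q + 7)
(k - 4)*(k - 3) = k^2 - 7*k + 12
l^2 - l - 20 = (l - 5)*(l + 4)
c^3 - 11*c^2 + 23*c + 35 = (c - 7)*(c - 5)*(c + 1)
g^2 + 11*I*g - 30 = (g + 5*I)*(g + 6*I)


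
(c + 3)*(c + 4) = c^2 + 7*c + 12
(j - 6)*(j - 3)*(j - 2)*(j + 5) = j^4 - 6*j^3 - 19*j^2 + 144*j - 180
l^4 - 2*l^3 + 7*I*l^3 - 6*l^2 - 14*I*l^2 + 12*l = l*(l - 2)*(l + I)*(l + 6*I)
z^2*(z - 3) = z^3 - 3*z^2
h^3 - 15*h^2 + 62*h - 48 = (h - 8)*(h - 6)*(h - 1)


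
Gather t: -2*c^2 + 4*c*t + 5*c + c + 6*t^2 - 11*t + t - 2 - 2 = -2*c^2 + 6*c + 6*t^2 + t*(4*c - 10) - 4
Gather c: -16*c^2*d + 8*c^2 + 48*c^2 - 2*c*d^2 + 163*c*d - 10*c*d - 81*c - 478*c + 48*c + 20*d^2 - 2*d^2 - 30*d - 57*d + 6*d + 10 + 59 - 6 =c^2*(56 - 16*d) + c*(-2*d^2 + 153*d - 511) + 18*d^2 - 81*d + 63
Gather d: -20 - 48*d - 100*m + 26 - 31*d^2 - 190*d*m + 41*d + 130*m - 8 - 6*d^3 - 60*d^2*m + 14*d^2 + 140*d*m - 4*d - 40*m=-6*d^3 + d^2*(-60*m - 17) + d*(-50*m - 11) - 10*m - 2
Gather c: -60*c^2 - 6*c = -60*c^2 - 6*c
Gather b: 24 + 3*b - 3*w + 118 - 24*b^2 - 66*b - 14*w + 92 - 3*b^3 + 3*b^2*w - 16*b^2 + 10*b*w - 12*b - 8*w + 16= -3*b^3 + b^2*(3*w - 40) + b*(10*w - 75) - 25*w + 250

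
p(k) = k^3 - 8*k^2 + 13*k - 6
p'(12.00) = 253.00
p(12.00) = 726.00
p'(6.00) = 25.00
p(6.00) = 0.00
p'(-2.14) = 60.98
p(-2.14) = -80.26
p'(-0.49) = 21.56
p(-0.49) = -14.41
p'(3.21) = -7.45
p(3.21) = -13.63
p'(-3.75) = 115.19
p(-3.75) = -219.98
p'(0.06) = 12.05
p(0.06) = -5.25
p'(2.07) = -7.27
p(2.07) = -4.50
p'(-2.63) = 75.83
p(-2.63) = -113.72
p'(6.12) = 27.44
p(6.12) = 3.15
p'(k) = 3*k^2 - 16*k + 13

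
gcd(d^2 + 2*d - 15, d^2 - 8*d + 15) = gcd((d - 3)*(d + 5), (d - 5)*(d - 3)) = d - 3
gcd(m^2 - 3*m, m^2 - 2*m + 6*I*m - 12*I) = 1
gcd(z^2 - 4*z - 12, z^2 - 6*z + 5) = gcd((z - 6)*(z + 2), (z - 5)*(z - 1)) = 1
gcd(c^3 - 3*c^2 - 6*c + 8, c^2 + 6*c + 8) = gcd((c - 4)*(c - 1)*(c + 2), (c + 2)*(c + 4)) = c + 2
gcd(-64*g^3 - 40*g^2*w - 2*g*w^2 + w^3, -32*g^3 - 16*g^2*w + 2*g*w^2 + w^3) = 8*g^2 + 6*g*w + w^2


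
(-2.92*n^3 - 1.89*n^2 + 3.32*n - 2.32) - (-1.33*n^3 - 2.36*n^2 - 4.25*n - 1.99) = -1.59*n^3 + 0.47*n^2 + 7.57*n - 0.33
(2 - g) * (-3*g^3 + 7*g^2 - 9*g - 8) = 3*g^4 - 13*g^3 + 23*g^2 - 10*g - 16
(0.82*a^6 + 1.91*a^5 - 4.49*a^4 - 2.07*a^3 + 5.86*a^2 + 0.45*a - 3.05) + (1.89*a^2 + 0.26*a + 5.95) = 0.82*a^6 + 1.91*a^5 - 4.49*a^4 - 2.07*a^3 + 7.75*a^2 + 0.71*a + 2.9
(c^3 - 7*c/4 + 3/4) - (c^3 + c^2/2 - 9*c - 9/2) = -c^2/2 + 29*c/4 + 21/4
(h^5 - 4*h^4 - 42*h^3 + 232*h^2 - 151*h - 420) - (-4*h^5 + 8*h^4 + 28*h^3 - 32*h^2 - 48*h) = 5*h^5 - 12*h^4 - 70*h^3 + 264*h^2 - 103*h - 420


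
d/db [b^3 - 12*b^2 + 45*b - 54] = 3*b^2 - 24*b + 45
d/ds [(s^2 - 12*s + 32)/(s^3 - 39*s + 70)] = (2*(s - 6)*(s^3 - 39*s + 70) - 3*(s^2 - 13)*(s^2 - 12*s + 32))/(s^3 - 39*s + 70)^2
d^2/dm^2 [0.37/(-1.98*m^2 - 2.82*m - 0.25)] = (2.901096*m^2 + 4.131864*m - 0.37*(3.96*m + 2.82)*(7.92*m + 5.64) + 0.3663)/(1.98*m^2 + 2.82*m + 0.25)^3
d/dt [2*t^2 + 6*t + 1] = 4*t + 6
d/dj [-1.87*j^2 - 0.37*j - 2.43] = -3.74*j - 0.37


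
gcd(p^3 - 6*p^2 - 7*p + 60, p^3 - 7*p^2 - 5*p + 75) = p^2 - 2*p - 15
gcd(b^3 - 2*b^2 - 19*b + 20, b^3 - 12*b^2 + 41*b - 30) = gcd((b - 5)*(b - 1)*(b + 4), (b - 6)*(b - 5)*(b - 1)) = b^2 - 6*b + 5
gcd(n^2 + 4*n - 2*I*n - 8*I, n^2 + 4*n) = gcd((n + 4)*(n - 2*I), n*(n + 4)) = n + 4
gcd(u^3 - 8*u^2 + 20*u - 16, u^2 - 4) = u - 2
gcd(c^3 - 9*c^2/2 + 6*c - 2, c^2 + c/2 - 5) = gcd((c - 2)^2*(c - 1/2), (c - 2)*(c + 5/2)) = c - 2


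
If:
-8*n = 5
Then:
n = -5/8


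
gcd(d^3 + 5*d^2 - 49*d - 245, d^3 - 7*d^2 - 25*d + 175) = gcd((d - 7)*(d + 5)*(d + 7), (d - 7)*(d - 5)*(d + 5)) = d^2 - 2*d - 35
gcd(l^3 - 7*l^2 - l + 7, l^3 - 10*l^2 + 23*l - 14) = l^2 - 8*l + 7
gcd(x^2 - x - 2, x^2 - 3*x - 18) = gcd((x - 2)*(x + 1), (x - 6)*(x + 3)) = 1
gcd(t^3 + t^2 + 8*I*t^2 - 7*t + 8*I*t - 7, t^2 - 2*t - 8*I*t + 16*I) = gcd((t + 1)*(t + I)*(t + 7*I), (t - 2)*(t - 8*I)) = 1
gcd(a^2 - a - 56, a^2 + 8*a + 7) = a + 7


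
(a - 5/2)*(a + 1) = a^2 - 3*a/2 - 5/2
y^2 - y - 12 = (y - 4)*(y + 3)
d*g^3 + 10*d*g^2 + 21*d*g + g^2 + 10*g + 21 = (g + 3)*(g + 7)*(d*g + 1)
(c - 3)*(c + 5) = c^2 + 2*c - 15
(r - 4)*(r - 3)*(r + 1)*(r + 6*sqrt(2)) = r^4 - 6*r^3 + 6*sqrt(2)*r^3 - 36*sqrt(2)*r^2 + 5*r^2 + 12*r + 30*sqrt(2)*r + 72*sqrt(2)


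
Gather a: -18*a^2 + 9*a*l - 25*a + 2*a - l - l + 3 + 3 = -18*a^2 + a*(9*l - 23) - 2*l + 6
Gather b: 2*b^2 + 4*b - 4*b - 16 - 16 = 2*b^2 - 32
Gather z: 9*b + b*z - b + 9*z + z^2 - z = 8*b + z^2 + z*(b + 8)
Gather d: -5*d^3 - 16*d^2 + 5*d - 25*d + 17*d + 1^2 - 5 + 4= -5*d^3 - 16*d^2 - 3*d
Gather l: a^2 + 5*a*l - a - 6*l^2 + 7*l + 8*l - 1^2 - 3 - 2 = a^2 - a - 6*l^2 + l*(5*a + 15) - 6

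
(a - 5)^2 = a^2 - 10*a + 25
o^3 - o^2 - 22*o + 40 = (o - 4)*(o - 2)*(o + 5)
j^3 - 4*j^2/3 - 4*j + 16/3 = (j - 2)*(j - 4/3)*(j + 2)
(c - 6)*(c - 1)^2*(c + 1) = c^4 - 7*c^3 + 5*c^2 + 7*c - 6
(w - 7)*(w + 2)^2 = w^3 - 3*w^2 - 24*w - 28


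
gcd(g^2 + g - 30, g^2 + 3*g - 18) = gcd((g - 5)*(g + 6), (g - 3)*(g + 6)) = g + 6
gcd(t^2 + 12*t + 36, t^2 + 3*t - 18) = t + 6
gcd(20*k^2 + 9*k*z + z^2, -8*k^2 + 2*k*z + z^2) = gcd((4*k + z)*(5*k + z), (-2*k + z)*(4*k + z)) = 4*k + z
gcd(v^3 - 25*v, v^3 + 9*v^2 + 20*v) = v^2 + 5*v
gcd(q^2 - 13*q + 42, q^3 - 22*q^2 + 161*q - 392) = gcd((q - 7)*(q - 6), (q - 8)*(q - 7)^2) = q - 7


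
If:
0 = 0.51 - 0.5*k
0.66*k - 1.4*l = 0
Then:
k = 1.02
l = 0.48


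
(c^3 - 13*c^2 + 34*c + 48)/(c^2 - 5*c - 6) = c - 8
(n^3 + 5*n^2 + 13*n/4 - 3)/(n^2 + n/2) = (4*n^3 + 20*n^2 + 13*n - 12)/(2*n*(2*n + 1))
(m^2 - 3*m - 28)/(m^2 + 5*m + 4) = (m - 7)/(m + 1)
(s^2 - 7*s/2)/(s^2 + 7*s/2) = (2*s - 7)/(2*s + 7)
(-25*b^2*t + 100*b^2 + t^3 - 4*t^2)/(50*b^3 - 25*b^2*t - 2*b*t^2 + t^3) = (t - 4)/(-2*b + t)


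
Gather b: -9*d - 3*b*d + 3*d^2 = -3*b*d + 3*d^2 - 9*d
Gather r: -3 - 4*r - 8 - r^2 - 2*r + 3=-r^2 - 6*r - 8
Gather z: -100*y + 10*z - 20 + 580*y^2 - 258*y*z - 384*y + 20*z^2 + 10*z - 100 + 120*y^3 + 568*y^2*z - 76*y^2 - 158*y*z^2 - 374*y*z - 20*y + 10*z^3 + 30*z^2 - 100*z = 120*y^3 + 504*y^2 - 504*y + 10*z^3 + z^2*(50 - 158*y) + z*(568*y^2 - 632*y - 80) - 120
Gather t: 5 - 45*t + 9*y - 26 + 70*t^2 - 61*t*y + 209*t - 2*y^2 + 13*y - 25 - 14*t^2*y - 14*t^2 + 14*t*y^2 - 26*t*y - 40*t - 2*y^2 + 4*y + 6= t^2*(56 - 14*y) + t*(14*y^2 - 87*y + 124) - 4*y^2 + 26*y - 40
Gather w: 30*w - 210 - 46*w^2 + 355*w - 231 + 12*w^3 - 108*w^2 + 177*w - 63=12*w^3 - 154*w^2 + 562*w - 504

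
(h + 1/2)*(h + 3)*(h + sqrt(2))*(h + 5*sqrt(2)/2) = h^4 + 7*h^3/2 + 7*sqrt(2)*h^3/2 + 13*h^2/2 + 49*sqrt(2)*h^2/4 + 21*sqrt(2)*h/4 + 35*h/2 + 15/2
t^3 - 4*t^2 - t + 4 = (t - 4)*(t - 1)*(t + 1)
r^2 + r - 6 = (r - 2)*(r + 3)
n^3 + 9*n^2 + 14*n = n*(n + 2)*(n + 7)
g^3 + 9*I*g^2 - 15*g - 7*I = (g + I)^2*(g + 7*I)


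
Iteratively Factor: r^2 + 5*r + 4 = (r + 1)*(r + 4)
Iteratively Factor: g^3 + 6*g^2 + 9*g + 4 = (g + 1)*(g^2 + 5*g + 4) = (g + 1)*(g + 4)*(g + 1)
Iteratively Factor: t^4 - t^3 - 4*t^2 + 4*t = (t - 1)*(t^3 - 4*t) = (t - 2)*(t - 1)*(t^2 + 2*t) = t*(t - 2)*(t - 1)*(t + 2)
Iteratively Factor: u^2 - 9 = (u + 3)*(u - 3)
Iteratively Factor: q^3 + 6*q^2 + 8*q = (q + 4)*(q^2 + 2*q) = (q + 2)*(q + 4)*(q)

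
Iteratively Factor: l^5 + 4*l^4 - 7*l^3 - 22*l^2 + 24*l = (l + 4)*(l^4 - 7*l^2 + 6*l) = (l - 1)*(l + 4)*(l^3 + l^2 - 6*l) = (l - 1)*(l + 3)*(l + 4)*(l^2 - 2*l) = l*(l - 1)*(l + 3)*(l + 4)*(l - 2)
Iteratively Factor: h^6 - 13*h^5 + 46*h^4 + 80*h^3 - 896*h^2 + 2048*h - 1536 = (h + 4)*(h^5 - 17*h^4 + 114*h^3 - 376*h^2 + 608*h - 384) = (h - 4)*(h + 4)*(h^4 - 13*h^3 + 62*h^2 - 128*h + 96) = (h - 4)*(h - 2)*(h + 4)*(h^3 - 11*h^2 + 40*h - 48) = (h - 4)^2*(h - 2)*(h + 4)*(h^2 - 7*h + 12) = (h - 4)^3*(h - 2)*(h + 4)*(h - 3)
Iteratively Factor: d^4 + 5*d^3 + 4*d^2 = (d + 1)*(d^3 + 4*d^2) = (d + 1)*(d + 4)*(d^2) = d*(d + 1)*(d + 4)*(d)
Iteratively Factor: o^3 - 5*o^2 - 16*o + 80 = (o - 4)*(o^2 - o - 20) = (o - 4)*(o + 4)*(o - 5)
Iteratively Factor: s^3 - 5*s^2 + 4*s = (s - 1)*(s^2 - 4*s) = (s - 4)*(s - 1)*(s)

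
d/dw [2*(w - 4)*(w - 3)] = 4*w - 14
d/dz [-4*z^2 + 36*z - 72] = 36 - 8*z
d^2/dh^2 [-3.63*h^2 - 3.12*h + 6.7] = -7.26000000000000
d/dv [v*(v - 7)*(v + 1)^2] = 4*v^3 - 15*v^2 - 26*v - 7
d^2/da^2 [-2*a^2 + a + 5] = -4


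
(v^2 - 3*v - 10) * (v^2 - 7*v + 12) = v^4 - 10*v^3 + 23*v^2 + 34*v - 120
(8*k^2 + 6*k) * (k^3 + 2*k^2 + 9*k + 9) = 8*k^5 + 22*k^4 + 84*k^3 + 126*k^2 + 54*k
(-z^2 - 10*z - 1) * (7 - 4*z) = 4*z^3 + 33*z^2 - 66*z - 7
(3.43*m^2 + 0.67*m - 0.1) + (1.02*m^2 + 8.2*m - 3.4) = 4.45*m^2 + 8.87*m - 3.5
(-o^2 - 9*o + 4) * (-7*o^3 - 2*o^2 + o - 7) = 7*o^5 + 65*o^4 - 11*o^3 - 10*o^2 + 67*o - 28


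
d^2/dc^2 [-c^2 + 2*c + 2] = -2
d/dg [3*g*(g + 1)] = 6*g + 3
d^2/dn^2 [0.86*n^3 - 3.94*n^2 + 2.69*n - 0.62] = 5.16*n - 7.88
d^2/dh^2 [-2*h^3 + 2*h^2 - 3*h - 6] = 4 - 12*h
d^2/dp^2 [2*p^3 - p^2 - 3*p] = 12*p - 2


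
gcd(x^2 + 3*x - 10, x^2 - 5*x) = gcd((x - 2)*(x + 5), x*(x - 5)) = 1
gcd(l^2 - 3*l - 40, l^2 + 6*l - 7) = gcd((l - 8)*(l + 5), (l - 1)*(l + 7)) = 1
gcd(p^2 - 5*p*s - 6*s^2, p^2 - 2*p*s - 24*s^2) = p - 6*s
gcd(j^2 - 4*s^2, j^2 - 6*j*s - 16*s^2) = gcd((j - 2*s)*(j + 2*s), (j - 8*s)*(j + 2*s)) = j + 2*s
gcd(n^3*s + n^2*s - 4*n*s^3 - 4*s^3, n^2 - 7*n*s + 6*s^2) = 1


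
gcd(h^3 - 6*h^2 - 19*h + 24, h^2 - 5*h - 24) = h^2 - 5*h - 24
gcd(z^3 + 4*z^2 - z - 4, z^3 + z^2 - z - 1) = z^2 - 1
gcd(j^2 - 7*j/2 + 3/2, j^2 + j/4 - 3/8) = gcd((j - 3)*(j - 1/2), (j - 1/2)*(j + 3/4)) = j - 1/2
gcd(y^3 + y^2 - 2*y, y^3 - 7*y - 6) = y + 2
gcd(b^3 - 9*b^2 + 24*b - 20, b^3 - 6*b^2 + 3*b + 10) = b^2 - 7*b + 10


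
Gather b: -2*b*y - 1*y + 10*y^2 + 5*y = -2*b*y + 10*y^2 + 4*y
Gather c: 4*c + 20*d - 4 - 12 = 4*c + 20*d - 16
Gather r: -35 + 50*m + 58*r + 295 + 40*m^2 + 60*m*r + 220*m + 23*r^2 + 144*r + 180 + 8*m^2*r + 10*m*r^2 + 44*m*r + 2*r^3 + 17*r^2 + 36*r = 40*m^2 + 270*m + 2*r^3 + r^2*(10*m + 40) + r*(8*m^2 + 104*m + 238) + 440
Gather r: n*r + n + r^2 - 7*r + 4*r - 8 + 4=n + r^2 + r*(n - 3) - 4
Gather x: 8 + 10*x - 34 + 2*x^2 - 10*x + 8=2*x^2 - 18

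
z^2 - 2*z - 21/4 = (z - 7/2)*(z + 3/2)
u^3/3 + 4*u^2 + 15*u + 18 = (u/3 + 1)*(u + 3)*(u + 6)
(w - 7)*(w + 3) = w^2 - 4*w - 21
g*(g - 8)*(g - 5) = g^3 - 13*g^2 + 40*g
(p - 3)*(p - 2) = p^2 - 5*p + 6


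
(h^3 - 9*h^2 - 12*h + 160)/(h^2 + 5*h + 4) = (h^2 - 13*h + 40)/(h + 1)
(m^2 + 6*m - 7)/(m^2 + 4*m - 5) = (m + 7)/(m + 5)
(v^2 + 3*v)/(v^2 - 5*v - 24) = v/(v - 8)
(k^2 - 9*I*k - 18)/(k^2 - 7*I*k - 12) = (k - 6*I)/(k - 4*I)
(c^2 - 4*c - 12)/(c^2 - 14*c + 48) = (c + 2)/(c - 8)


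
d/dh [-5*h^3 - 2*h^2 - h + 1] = -15*h^2 - 4*h - 1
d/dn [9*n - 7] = 9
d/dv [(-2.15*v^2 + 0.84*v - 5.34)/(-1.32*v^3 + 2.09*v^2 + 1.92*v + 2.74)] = (-2.838*v^4 + 2.2176*v^3 - 27.03*v^2 + 10.5392*v + 12.5544)/(1.7424*v^6 - 5.5176*v^5 - 0.700700000000001*v^4 + 0.791999999999998*v^3 + 15.1396*v^2 + 10.5216*v + 7.5076)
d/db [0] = 0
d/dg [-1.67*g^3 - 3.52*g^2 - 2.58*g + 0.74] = -5.01*g^2 - 7.04*g - 2.58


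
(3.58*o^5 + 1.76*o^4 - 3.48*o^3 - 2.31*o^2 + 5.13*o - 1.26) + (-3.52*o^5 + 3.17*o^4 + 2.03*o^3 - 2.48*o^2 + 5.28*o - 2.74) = 0.0600000000000001*o^5 + 4.93*o^4 - 1.45*o^3 - 4.79*o^2 + 10.41*o - 4.0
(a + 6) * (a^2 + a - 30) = a^3 + 7*a^2 - 24*a - 180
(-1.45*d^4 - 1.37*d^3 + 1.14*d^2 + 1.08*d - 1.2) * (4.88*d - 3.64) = -7.076*d^5 - 1.4076*d^4 + 10.55*d^3 + 1.1208*d^2 - 9.7872*d + 4.368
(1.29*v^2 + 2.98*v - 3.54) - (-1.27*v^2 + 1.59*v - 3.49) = 2.56*v^2 + 1.39*v - 0.0499999999999998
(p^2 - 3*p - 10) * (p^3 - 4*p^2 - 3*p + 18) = p^5 - 7*p^4 - p^3 + 67*p^2 - 24*p - 180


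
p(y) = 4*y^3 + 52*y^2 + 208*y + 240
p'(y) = 12*y^2 + 104*y + 208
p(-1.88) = 6.17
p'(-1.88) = 54.89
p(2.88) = 1365.90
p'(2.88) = 607.05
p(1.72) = 771.95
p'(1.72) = 422.38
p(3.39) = 1698.54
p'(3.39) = 698.47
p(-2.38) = -14.42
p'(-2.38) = 28.45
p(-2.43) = -15.78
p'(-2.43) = 26.14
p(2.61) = 1208.23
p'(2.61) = 561.19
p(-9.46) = -460.48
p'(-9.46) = 298.06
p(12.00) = 17136.00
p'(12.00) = 3184.00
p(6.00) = 4224.00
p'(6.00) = 1264.00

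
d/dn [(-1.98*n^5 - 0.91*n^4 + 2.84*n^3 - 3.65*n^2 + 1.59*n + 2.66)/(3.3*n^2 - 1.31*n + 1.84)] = (-19.602*n^6 + 4.3692*n^5 - 5.2677*n^4 - 14.1384*n^3 + 15.2113*n^2 - 30.988*n + 6.4102)/(10.89*n^4 - 8.646*n^3 + 13.8601*n^2 - 4.8208*n + 3.3856)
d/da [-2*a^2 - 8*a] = -4*a - 8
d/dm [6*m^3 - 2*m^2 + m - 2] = 18*m^2 - 4*m + 1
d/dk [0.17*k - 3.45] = 0.170000000000000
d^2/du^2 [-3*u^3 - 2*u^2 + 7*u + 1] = -18*u - 4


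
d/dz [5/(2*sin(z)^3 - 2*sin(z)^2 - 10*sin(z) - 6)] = 5*(5 - 3*sin(z))*cos(z)/(2*(sin(z) - 3)^2*(sin(z) + 1)^3)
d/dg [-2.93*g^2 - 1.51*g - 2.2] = -5.86*g - 1.51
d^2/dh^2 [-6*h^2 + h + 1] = -12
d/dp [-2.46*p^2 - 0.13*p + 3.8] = -4.92*p - 0.13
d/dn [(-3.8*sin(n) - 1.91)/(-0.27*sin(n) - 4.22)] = 15.5203*cos(n)/(0.27*sin(n) + 4.22)^2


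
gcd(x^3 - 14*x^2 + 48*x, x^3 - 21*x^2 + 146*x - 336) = x^2 - 14*x + 48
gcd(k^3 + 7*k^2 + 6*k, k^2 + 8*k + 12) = k + 6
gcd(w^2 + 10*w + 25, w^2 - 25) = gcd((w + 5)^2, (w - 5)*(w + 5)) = w + 5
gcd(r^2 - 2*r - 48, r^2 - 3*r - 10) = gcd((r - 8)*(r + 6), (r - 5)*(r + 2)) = 1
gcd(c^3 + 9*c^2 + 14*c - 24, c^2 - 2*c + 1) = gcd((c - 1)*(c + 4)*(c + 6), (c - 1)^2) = c - 1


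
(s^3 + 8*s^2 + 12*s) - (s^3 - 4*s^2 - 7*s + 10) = 12*s^2 + 19*s - 10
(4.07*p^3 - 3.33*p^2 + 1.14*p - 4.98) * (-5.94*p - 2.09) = -24.1758*p^4 + 11.2739*p^3 + 0.188099999999999*p^2 + 27.1986*p + 10.4082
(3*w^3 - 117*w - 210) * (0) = 0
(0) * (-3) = 0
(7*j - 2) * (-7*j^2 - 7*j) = -49*j^3 - 35*j^2 + 14*j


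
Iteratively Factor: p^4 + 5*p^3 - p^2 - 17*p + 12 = (p + 3)*(p^3 + 2*p^2 - 7*p + 4) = (p + 3)*(p + 4)*(p^2 - 2*p + 1) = (p - 1)*(p + 3)*(p + 4)*(p - 1)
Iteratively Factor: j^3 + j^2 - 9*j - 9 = (j - 3)*(j^2 + 4*j + 3) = (j - 3)*(j + 3)*(j + 1)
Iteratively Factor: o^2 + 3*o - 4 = (o - 1)*(o + 4)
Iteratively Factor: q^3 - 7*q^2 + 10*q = (q)*(q^2 - 7*q + 10) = q*(q - 2)*(q - 5)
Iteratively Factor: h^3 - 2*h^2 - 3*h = (h + 1)*(h^2 - 3*h) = h*(h + 1)*(h - 3)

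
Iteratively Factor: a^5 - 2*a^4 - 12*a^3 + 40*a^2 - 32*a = (a + 4)*(a^4 - 6*a^3 + 12*a^2 - 8*a) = (a - 2)*(a + 4)*(a^3 - 4*a^2 + 4*a) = (a - 2)^2*(a + 4)*(a^2 - 2*a) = (a - 2)^3*(a + 4)*(a)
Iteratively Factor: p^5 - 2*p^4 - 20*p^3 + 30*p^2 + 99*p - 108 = (p - 1)*(p^4 - p^3 - 21*p^2 + 9*p + 108) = (p - 4)*(p - 1)*(p^3 + 3*p^2 - 9*p - 27) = (p - 4)*(p - 1)*(p + 3)*(p^2 - 9) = (p - 4)*(p - 3)*(p - 1)*(p + 3)*(p + 3)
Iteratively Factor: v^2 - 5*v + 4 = (v - 1)*(v - 4)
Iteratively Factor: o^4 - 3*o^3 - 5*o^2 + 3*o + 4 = (o - 4)*(o^3 + o^2 - o - 1) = (o - 4)*(o - 1)*(o^2 + 2*o + 1) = (o - 4)*(o - 1)*(o + 1)*(o + 1)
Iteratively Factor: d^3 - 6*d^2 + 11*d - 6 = (d - 3)*(d^2 - 3*d + 2) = (d - 3)*(d - 2)*(d - 1)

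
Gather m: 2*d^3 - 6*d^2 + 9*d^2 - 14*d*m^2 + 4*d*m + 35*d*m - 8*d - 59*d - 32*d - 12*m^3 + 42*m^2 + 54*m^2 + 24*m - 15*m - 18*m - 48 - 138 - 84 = 2*d^3 + 3*d^2 - 99*d - 12*m^3 + m^2*(96 - 14*d) + m*(39*d - 9) - 270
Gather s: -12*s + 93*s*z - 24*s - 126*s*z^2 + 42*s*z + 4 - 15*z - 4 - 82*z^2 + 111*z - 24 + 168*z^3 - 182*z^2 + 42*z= s*(-126*z^2 + 135*z - 36) + 168*z^3 - 264*z^2 + 138*z - 24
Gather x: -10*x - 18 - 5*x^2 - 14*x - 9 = -5*x^2 - 24*x - 27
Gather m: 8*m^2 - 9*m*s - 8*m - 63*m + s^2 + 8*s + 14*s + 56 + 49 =8*m^2 + m*(-9*s - 71) + s^2 + 22*s + 105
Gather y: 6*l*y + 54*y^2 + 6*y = 54*y^2 + y*(6*l + 6)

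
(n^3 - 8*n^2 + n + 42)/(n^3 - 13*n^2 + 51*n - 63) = (n + 2)/(n - 3)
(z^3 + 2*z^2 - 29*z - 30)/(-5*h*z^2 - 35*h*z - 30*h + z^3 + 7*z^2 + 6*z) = (z - 5)/(-5*h + z)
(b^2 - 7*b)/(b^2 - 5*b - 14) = b/(b + 2)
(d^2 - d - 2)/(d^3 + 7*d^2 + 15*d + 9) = (d - 2)/(d^2 + 6*d + 9)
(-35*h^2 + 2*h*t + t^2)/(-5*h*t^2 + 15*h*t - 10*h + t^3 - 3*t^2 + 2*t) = (7*h + t)/(t^2 - 3*t + 2)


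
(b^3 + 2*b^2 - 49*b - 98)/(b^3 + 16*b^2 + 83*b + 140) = (b^2 - 5*b - 14)/(b^2 + 9*b + 20)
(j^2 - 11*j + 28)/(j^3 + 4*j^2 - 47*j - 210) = (j - 4)/(j^2 + 11*j + 30)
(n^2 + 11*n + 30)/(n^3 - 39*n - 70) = (n + 6)/(n^2 - 5*n - 14)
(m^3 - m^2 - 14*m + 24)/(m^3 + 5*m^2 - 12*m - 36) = (m^2 + 2*m - 8)/(m^2 + 8*m + 12)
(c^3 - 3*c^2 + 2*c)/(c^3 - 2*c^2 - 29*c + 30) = c*(c - 2)/(c^2 - c - 30)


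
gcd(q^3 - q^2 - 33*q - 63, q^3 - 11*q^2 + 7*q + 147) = q^2 - 4*q - 21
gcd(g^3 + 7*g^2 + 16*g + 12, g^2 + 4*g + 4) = g^2 + 4*g + 4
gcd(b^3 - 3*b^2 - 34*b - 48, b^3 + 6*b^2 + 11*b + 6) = b^2 + 5*b + 6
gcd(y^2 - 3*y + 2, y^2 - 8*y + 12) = y - 2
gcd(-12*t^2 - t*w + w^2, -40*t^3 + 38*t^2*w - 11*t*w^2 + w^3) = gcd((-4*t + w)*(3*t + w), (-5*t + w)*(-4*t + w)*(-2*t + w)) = 4*t - w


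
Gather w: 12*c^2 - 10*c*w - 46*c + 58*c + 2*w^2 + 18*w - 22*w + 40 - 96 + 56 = 12*c^2 + 12*c + 2*w^2 + w*(-10*c - 4)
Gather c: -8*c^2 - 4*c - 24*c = -8*c^2 - 28*c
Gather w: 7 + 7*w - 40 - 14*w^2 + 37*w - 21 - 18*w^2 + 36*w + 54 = -32*w^2 + 80*w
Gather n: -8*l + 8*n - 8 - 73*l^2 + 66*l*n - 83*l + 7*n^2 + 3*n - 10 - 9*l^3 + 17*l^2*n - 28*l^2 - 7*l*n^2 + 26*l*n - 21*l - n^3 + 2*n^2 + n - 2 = -9*l^3 - 101*l^2 - 112*l - n^3 + n^2*(9 - 7*l) + n*(17*l^2 + 92*l + 12) - 20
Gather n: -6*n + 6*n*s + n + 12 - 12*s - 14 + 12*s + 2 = n*(6*s - 5)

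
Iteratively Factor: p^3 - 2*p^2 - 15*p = (p - 5)*(p^2 + 3*p) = p*(p - 5)*(p + 3)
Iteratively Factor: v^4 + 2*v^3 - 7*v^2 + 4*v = (v)*(v^3 + 2*v^2 - 7*v + 4) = v*(v - 1)*(v^2 + 3*v - 4) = v*(v - 1)*(v + 4)*(v - 1)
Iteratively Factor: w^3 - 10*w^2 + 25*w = (w - 5)*(w^2 - 5*w) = w*(w - 5)*(w - 5)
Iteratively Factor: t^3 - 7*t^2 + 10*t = (t - 5)*(t^2 - 2*t) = t*(t - 5)*(t - 2)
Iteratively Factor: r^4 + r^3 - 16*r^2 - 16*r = (r + 4)*(r^3 - 3*r^2 - 4*r) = (r - 4)*(r + 4)*(r^2 + r) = (r - 4)*(r + 1)*(r + 4)*(r)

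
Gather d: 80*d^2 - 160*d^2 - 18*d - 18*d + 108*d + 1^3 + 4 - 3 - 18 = -80*d^2 + 72*d - 16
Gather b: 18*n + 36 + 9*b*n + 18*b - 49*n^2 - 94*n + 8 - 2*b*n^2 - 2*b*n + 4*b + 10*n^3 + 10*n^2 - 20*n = b*(-2*n^2 + 7*n + 22) + 10*n^3 - 39*n^2 - 96*n + 44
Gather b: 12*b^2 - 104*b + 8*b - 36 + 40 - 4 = 12*b^2 - 96*b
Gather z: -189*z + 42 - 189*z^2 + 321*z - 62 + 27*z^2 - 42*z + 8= -162*z^2 + 90*z - 12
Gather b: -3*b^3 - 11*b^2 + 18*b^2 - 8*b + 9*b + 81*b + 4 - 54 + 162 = -3*b^3 + 7*b^2 + 82*b + 112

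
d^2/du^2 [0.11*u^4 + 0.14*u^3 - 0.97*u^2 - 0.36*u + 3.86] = 1.32*u^2 + 0.84*u - 1.94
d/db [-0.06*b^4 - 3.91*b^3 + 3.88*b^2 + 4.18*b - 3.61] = -0.24*b^3 - 11.73*b^2 + 7.76*b + 4.18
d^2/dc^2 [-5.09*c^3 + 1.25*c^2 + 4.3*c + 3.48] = 2.5 - 30.54*c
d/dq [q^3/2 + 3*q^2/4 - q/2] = 3*q^2/2 + 3*q/2 - 1/2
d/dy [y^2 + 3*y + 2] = 2*y + 3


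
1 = 1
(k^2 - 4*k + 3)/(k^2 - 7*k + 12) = (k - 1)/(k - 4)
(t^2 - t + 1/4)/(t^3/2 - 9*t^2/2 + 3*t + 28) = (4*t^2 - 4*t + 1)/(2*(t^3 - 9*t^2 + 6*t + 56))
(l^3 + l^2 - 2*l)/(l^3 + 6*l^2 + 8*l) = (l - 1)/(l + 4)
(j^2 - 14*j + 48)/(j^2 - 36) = (j - 8)/(j + 6)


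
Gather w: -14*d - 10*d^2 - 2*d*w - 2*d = -10*d^2 - 2*d*w - 16*d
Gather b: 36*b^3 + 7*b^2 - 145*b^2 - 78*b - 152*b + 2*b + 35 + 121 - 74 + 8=36*b^3 - 138*b^2 - 228*b + 90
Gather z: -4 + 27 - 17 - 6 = 0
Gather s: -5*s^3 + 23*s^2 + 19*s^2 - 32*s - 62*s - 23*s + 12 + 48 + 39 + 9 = -5*s^3 + 42*s^2 - 117*s + 108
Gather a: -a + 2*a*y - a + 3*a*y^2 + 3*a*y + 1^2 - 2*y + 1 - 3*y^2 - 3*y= a*(3*y^2 + 5*y - 2) - 3*y^2 - 5*y + 2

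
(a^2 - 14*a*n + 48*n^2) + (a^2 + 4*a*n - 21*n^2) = 2*a^2 - 10*a*n + 27*n^2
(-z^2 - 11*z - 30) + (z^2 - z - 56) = -12*z - 86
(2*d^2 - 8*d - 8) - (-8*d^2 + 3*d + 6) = 10*d^2 - 11*d - 14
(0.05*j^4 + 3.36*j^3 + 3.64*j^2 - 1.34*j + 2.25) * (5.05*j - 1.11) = 0.2525*j^5 + 16.9125*j^4 + 14.6524*j^3 - 10.8074*j^2 + 12.8499*j - 2.4975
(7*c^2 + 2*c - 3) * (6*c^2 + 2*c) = 42*c^4 + 26*c^3 - 14*c^2 - 6*c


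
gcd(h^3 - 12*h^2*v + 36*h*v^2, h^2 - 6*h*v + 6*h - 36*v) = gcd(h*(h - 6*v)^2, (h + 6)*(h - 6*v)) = -h + 6*v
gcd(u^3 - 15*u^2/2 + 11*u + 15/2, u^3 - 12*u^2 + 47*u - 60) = u^2 - 8*u + 15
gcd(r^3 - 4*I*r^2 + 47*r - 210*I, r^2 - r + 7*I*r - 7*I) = r + 7*I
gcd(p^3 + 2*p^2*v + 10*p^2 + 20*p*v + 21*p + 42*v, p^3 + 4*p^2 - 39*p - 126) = p^2 + 10*p + 21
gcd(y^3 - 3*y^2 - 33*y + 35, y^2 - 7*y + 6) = y - 1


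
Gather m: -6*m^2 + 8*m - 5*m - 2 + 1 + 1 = -6*m^2 + 3*m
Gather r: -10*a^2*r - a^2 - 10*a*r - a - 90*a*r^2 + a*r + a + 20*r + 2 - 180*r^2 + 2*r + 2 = -a^2 + r^2*(-90*a - 180) + r*(-10*a^2 - 9*a + 22) + 4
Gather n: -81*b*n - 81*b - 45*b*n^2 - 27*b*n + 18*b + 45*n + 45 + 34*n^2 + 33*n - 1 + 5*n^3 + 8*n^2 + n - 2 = -63*b + 5*n^3 + n^2*(42 - 45*b) + n*(79 - 108*b) + 42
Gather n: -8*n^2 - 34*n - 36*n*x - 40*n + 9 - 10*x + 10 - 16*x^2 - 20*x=-8*n^2 + n*(-36*x - 74) - 16*x^2 - 30*x + 19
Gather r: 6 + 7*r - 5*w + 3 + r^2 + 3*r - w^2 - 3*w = r^2 + 10*r - w^2 - 8*w + 9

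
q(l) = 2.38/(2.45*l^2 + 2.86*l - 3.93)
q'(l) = 2.38*(-4.9*l - 2.86)/(2.45*l^2 + 2.86*l - 3.93)^2 = (-11.662*l - 6.8068)/(2.45*l^2 + 2.86*l - 3.93)^2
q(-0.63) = -0.50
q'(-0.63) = 0.02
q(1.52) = 0.39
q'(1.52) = -0.66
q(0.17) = -0.71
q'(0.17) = -0.77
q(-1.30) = -0.68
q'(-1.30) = 0.68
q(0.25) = -0.78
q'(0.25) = -1.04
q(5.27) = 0.03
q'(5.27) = -0.01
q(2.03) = 0.20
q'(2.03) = -0.21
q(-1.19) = -0.62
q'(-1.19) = 0.47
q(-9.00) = 0.01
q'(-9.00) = 0.00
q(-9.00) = 0.01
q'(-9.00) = 0.00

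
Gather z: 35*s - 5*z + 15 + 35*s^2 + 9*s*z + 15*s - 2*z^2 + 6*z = 35*s^2 + 50*s - 2*z^2 + z*(9*s + 1) + 15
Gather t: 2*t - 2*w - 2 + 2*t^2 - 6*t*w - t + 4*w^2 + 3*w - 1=2*t^2 + t*(1 - 6*w) + 4*w^2 + w - 3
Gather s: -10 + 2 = -8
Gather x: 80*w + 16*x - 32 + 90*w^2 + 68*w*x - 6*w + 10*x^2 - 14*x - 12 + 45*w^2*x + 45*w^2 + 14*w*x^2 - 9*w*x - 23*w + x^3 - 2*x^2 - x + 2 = 135*w^2 + 51*w + x^3 + x^2*(14*w + 8) + x*(45*w^2 + 59*w + 1) - 42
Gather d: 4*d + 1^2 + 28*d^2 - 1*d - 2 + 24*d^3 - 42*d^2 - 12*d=24*d^3 - 14*d^2 - 9*d - 1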